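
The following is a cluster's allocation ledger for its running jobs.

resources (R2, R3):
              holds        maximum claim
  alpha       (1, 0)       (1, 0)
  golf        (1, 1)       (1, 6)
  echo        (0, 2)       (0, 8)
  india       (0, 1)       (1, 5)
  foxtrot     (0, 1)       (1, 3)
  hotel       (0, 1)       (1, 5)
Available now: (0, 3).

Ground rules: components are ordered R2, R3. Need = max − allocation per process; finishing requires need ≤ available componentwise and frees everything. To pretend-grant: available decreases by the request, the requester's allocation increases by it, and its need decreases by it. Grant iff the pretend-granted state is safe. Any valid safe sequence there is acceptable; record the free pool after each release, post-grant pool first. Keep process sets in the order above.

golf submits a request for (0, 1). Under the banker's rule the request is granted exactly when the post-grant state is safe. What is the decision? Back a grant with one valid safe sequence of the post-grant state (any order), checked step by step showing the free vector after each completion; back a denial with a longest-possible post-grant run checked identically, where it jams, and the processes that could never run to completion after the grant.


DENY — the pretend-granted state is unsafe.
Key observation: alpha, foxtrot can finish, but then (1, 3) is all there is, and the blocked group's R3 demands exceed it.
On the post-grant state, alpha, foxtrot is a maximal run — nothing extends it. Walking it through:
  pool = (0, 2)
  run alpha (needs (0, 0), free (0, 2)); after release of (1, 0) the pool is (1, 2)
  run foxtrot (needs (1, 2), free (1, 2)); after release of (0, 1) the pool is (1, 3)
  golf cannot run: need (0, 4) vs free (1, 3) (insufficient R3)
  echo cannot run: need (0, 6) vs free (1, 3) (insufficient R3)
  india cannot run: need (1, 4) vs free (1, 3) (insufficient R3)
  hotel cannot run: need (1, 4) vs free (1, 3) (insufficient R3)
Had the request been granted, golf, echo, india and hotel could never finish.


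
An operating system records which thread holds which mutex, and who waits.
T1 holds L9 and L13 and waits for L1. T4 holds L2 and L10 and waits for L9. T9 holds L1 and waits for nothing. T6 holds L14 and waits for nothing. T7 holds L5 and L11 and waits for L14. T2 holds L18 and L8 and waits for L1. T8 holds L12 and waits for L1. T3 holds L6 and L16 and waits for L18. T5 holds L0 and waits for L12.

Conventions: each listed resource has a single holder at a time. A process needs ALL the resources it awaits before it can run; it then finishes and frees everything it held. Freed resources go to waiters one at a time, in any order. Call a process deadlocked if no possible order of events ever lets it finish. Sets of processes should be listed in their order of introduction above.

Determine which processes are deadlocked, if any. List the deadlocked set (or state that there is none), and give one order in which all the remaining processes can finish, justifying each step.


No process is deadlocked.
Key observation: the waits form no ring: some process can always run, and its releases unblock the others one by one.
The rest can finish in the order T9, T1, T8, T4, T2, T3, T6, T5, T7.
Walking it through:
  T9 waits on nothing -> runs at once and releases L1
  T1 waits on L1 — all released -> runs and releases L9 and L13
  T8 waits on L1 — all released -> runs and releases L12
  T4 waits on L9 — all released -> runs and releases L2 and L10
  T2 waits on L1 — all released -> runs and releases L18 and L8
  T3 waits on L18 — all released -> runs and releases L6 and L16
  T6 waits on nothing -> runs at once and releases L14
  T5 waits on L12 — all released -> runs and releases L0
  T7 waits on L14 — all released -> runs and releases L5 and L11


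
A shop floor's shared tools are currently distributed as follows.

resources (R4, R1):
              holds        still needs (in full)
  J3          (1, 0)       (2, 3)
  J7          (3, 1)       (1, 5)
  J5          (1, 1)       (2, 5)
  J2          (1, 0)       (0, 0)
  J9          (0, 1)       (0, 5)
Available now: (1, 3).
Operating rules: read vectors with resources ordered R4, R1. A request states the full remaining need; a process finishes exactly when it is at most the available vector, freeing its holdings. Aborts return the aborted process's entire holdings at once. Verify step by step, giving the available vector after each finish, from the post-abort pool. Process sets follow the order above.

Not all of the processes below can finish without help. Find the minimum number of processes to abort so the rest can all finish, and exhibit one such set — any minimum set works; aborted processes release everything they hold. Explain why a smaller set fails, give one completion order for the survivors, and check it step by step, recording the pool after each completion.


Abort J7 and J9.
Key observation: J5 was stuck for good until J7 and J9 gave back (3, 2); in the order shown it finishes at step 2.
No one abort is enough; case by case: J3 alone leaves J7 blocked (short on R1); J7 alone leaves J5 blocked (short on R1); J5 alone leaves J7 blocked (short on R1); J2 alone leaves J7 blocked (short on R1); J9 alone leaves J7 blocked (short on R1).
The survivors complete as J2, J5, J3. Verifying each step (starting from the post-abort pool):
  pool = (4, 5)
  run J2 (needs (0, 0), free (4, 5)); after release of (1, 0) the pool is (5, 5)
  run J5 (needs (2, 5), free (5, 5)); after release of (1, 1) the pool is (6, 6)
  run J3 (needs (2, 3), free (6, 6)); after release of (1, 0) the pool is (7, 6)


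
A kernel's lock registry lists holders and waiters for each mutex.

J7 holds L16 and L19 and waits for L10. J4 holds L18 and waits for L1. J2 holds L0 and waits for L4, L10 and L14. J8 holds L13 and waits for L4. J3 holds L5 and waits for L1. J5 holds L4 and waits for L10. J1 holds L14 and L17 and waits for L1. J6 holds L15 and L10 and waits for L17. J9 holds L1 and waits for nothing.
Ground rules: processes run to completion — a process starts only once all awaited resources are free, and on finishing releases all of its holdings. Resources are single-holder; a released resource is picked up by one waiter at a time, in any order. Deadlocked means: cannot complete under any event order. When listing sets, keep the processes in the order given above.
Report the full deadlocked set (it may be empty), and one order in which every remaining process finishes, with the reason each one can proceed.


The deadlocked set is empty.
Key observation: every chain of waits terminates; starting from the processes that wait on nothing, all the rest unlock in turn.
One completion order for the rest: J9, J1, J4, J6, J5, J3, J2, J8, J7.
Check, step by step:
  J9 waits on nothing -> runs at once and releases L1
  J1: everything it awaited (L1) is free; runs, freeing L14 and L17
  J4: everything it awaited (L1) is free; runs, freeing L18
  J6: everything it awaited (L17) is free; runs, freeing L15 and L10
  J5: everything it awaited (L10) is free; runs, freeing L4
  J3: everything it awaited (L1) is free; runs, freeing L5
  J2: everything it awaited (L4, L10 and L14) is free; runs, freeing L0
  J8: everything it awaited (L4) is free; runs, freeing L13
  J7: everything it awaited (L10) is free; runs, freeing L16 and L19


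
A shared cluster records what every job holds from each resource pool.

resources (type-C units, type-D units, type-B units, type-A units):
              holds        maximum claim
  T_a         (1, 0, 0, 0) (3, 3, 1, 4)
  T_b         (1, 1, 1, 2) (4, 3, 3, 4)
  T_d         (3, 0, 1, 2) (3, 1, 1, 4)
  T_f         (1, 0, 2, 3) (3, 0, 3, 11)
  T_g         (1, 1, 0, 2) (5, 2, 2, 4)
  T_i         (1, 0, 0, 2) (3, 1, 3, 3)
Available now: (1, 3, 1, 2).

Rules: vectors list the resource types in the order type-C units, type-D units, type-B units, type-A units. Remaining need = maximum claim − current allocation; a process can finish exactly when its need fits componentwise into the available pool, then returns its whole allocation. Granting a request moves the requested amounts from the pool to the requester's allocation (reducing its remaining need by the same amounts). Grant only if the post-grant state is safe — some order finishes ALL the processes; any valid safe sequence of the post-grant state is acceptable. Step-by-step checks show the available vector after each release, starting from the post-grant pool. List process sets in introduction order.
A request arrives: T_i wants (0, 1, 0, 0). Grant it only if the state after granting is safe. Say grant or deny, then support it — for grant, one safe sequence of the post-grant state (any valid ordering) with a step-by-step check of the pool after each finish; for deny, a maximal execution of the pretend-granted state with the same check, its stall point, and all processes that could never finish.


GRANT: granting preserves safety; a valid post-grant sequence is T_d, T_b, T_a, T_g, T_f, T_i.
Key observation: post-grant, (1, 2, 1, 2) remains, and an order beginning with T_d completes everyone.
Check on the post-grant state, step by step:
  pool = (1, 2, 1, 2)
  run T_d (needs (0, 1, 0, 2), free (1, 2, 1, 2)); after release of (3, 0, 1, 2) the pool is (4, 2, 2, 4)
  run T_b (needs (3, 2, 2, 2), free (4, 2, 2, 4)); after release of (1, 1, 1, 2) the pool is (5, 3, 3, 6)
  run T_a (needs (2, 3, 1, 4), free (5, 3, 3, 6)); after release of (1, 0, 0, 0) the pool is (6, 3, 3, 6)
  run T_g (needs (4, 1, 2, 2), free (6, 3, 3, 6)); after release of (1, 1, 0, 2) the pool is (7, 4, 3, 8)
  run T_f (needs (2, 0, 1, 8), free (7, 4, 3, 8)); after release of (1, 0, 2, 3) the pool is (8, 4, 5, 11)
  run T_i (needs (2, 0, 3, 1), free (8, 4, 5, 11)); after release of (1, 1, 0, 2) the pool is (9, 5, 5, 13)


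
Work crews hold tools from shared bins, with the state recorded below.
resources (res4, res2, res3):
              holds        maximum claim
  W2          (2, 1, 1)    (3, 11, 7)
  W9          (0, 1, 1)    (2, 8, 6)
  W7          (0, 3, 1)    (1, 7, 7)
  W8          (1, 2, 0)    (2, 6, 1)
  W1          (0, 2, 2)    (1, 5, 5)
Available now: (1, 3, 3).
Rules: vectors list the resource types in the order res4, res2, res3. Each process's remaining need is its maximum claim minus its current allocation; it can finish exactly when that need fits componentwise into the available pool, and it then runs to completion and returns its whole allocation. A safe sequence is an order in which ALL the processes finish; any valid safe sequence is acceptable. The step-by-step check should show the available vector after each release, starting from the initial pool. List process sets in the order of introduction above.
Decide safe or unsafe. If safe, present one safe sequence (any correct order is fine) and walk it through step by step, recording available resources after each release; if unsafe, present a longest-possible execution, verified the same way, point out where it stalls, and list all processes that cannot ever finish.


SAFE, for example via the order W1, W8, W9, W7, W2.
Key observation: reading the order forward, W1 is the first process whose need (1, 3, 3) meets the free pool (1, 3, 3) exactly on a resource it requests.
Verifying each step:
  pool = (1, 3, 3)
  run W1 (needs (1, 3, 3), free (1, 3, 3)); after release of (0, 2, 2) the pool is (1, 5, 5)
  run W8 (needs (1, 4, 1), free (1, 5, 5)); after release of (1, 2, 0) the pool is (2, 7, 5)
  run W9 (needs (2, 7, 5), free (2, 7, 5)); after release of (0, 1, 1) the pool is (2, 8, 6)
  run W7 (needs (1, 4, 6), free (2, 8, 6)); after release of (0, 3, 1) the pool is (2, 11, 7)
  run W2 (needs (1, 10, 6), free (2, 11, 7)); after release of (2, 1, 1) the pool is (4, 12, 8)


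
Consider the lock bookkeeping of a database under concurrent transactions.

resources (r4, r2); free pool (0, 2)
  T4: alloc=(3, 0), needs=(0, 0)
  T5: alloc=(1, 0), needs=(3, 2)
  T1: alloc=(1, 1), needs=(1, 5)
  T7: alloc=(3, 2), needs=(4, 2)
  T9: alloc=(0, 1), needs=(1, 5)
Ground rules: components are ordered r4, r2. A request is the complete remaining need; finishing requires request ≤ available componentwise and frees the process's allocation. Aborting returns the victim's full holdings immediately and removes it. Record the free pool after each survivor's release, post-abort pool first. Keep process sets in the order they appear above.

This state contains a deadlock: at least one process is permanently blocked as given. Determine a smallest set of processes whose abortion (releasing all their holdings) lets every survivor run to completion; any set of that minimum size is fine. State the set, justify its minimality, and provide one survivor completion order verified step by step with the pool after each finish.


The answer: abort T1.
Key observation: no ordering could ever have run T9 before the abort of T1; with (1, 1) back in the pool it fits at step 4.
Minimality: the empty abort set fails — the state is deadlocked as it stands.
The survivors complete as T4, T5, T7, T9. Verifying each step (starting from the post-abort pool):
  pool = (1, 3)
  run T4 (needs (0, 0), free (1, 3)); after release of (3, 0) the pool is (4, 3)
  run T5 (needs (3, 2), free (4, 3)); after release of (1, 0) the pool is (5, 3)
  run T7 (needs (4, 2), free (5, 3)); after release of (3, 2) the pool is (8, 5)
  run T9 (needs (1, 5), free (8, 5)); after release of (0, 1) the pool is (8, 6)


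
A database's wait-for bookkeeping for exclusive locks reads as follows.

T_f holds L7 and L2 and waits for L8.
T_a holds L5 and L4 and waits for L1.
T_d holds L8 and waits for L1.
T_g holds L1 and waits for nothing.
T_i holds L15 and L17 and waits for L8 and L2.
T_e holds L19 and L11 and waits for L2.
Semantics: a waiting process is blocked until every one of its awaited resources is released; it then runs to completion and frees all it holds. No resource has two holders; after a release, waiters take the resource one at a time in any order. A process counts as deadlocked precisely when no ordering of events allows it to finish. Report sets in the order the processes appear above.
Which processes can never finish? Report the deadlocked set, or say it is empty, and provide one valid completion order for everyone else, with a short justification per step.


Nothing here is deadlocked.
Key observation: the wait relation is loop-free; peeling off processes with no waits unwinds the whole state.
A valid finishing order for the others: T_g, T_a, T_d, T_f, T_e, T_i.
Check, step by step:
  T_g waits on nothing -> runs at once and releases L1
  T_a waits on L1 — all released -> runs and releases L5 and L4
  T_d waits on L1 — all released -> runs and releases L8
  T_f waits on L8 — all released -> runs and releases L7 and L2
  T_e waits on L2 — all released -> runs and releases L19 and L11
  T_i waits on L8 and L2 — all released -> runs and releases L15 and L17


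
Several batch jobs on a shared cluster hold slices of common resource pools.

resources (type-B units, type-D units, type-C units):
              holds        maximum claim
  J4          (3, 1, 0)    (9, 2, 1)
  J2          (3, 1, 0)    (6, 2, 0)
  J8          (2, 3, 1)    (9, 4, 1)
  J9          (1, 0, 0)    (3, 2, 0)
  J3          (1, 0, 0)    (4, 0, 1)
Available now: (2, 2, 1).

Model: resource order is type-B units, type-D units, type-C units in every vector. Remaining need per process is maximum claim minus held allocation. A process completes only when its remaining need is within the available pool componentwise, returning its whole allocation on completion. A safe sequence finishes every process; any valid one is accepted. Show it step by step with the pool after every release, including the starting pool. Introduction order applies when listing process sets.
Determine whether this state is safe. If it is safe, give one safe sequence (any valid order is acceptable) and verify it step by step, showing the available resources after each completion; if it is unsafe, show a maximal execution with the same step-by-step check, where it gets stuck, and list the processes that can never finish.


SAFE, for example via the order J9, J3, J2, J8, J4.
Key observation: at J9 the run first touches a limit — (2, 2, 0) against (2, 2, 1), exact on a resource it actually requests.
Check, step by step:
  pool = (2, 2, 1)
  run J9 (needs (2, 2, 0), free (2, 2, 1)); after release of (1, 0, 0) the pool is (3, 2, 1)
  run J3 (needs (3, 0, 1), free (3, 2, 1)); after release of (1, 0, 0) the pool is (4, 2, 1)
  run J2 (needs (3, 1, 0), free (4, 2, 1)); after release of (3, 1, 0) the pool is (7, 3, 1)
  run J8 (needs (7, 1, 0), free (7, 3, 1)); after release of (2, 3, 1) the pool is (9, 6, 2)
  run J4 (needs (6, 1, 1), free (9, 6, 2)); after release of (3, 1, 0) the pool is (12, 7, 2)


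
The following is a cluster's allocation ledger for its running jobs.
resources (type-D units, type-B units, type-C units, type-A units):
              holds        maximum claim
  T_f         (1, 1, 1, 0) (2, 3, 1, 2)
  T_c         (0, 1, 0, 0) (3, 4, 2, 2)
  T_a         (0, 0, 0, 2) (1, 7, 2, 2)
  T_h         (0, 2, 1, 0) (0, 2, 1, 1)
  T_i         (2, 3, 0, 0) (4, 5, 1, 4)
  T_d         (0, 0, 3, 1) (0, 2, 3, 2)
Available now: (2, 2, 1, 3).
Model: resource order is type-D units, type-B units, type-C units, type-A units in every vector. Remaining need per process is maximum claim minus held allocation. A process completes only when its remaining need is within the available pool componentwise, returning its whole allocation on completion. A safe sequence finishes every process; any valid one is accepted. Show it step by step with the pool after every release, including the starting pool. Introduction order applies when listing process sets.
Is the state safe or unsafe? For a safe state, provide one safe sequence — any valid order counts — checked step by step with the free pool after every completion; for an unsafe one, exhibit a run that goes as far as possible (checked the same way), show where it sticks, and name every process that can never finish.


SAFE. One safe sequence: T_h, T_d, T_i, T_c, T_f, T_a.
Key observation: T_i marks the first exact bind of the order: its need (2, 2, 1, 4) fits the free (2, 4, 5, 4) with zero slack on a requested resource.
Check, step by step:
  pool = (2, 2, 1, 3)
  T_h needs (0, 0, 0, 1) <= (2, 2, 1, 3) -> finishes; pool += (0, 2, 1, 0) = (2, 4, 2, 3)
  T_d needs (0, 2, 0, 1) <= (2, 4, 2, 3) -> finishes; pool += (0, 0, 3, 1) = (2, 4, 5, 4)
  T_i needs (2, 2, 1, 4) <= (2, 4, 5, 4) -> finishes; pool += (2, 3, 0, 0) = (4, 7, 5, 4)
  T_c needs (3, 3, 2, 2) <= (4, 7, 5, 4) -> finishes; pool += (0, 1, 0, 0) = (4, 8, 5, 4)
  T_f needs (1, 2, 0, 2) <= (4, 8, 5, 4) -> finishes; pool += (1, 1, 1, 0) = (5, 9, 6, 4)
  T_a needs (1, 7, 2, 0) <= (5, 9, 6, 4) -> finishes; pool += (0, 0, 0, 2) = (5, 9, 6, 6)


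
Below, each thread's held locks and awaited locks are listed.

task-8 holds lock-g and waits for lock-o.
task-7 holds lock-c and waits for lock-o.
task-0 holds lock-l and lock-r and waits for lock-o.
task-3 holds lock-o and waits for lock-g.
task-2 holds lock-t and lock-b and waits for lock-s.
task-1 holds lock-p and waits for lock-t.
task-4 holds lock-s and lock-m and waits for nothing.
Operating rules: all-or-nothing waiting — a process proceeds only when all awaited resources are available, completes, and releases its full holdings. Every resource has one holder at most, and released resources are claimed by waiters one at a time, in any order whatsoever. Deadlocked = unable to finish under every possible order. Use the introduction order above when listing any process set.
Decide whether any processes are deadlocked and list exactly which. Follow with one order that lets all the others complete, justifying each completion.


The deadlocked set is task-8, task-7, task-0 and task-3.
Key observation: the knot is the closed ring of waits task-8 -> task-3 -> task-8; task-7 and task-0 wait into the deadlock from upstream.
The rest can finish in the order task-4, task-2, task-1.
Check, step by step:
  task-4 waits on nothing -> runs at once and releases lock-s and lock-m
  run task-2 (all its waits — lock-s — are resolved); releases lock-t and lock-b
  run task-1 (all its waits — lock-t — are resolved); releases lock-p


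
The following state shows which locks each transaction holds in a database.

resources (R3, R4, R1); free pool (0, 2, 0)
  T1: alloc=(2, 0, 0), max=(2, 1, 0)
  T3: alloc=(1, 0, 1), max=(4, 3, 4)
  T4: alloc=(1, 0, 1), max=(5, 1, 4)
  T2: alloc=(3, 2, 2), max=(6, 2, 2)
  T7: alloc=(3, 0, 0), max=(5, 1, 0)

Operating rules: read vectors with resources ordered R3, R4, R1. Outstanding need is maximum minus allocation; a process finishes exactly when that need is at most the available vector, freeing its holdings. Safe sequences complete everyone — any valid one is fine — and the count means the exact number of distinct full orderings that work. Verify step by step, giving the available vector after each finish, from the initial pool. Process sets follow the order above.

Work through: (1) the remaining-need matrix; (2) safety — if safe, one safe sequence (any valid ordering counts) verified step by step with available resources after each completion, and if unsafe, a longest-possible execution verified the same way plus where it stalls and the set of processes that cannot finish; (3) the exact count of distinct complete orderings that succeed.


(1) Remaining need (order R3, R4, R1):
  T1: (0, 1, 0)
  T3: (3, 3, 3)
  T4: (4, 1, 3)
  T2: (3, 0, 0)
  T7: (2, 1, 0)
(2) UNSAFE.
Key observation: the wall is R1: completing T1, T7, T2 brings the pool only to (8, 4, 2), and all the rest need more.
The run T1, T7, T2 cannot be extended any further. Check, step by step:
  pool = (0, 2, 0)
  T1: need (0, 1, 0) fits (0, 2, 0); releases (2, 0, 0), pool now (2, 2, 0)
  T7: need (2, 1, 0) fits (2, 2, 0); releases (3, 0, 0), pool now (5, 2, 0)
  T2: need (3, 0, 0) fits (5, 2, 0); releases (3, 2, 2), pool now (8, 4, 2)
  blocked: T3 wants (3, 3, 3), pool (8, 4, 2) — not enough R1
  blocked: T4 wants (4, 1, 3), pool (8, 4, 2) — not enough R1
Processes that can never finish: T3 and T4.
(3) Precisely 0 of the possible complete orderings are safe sequences.


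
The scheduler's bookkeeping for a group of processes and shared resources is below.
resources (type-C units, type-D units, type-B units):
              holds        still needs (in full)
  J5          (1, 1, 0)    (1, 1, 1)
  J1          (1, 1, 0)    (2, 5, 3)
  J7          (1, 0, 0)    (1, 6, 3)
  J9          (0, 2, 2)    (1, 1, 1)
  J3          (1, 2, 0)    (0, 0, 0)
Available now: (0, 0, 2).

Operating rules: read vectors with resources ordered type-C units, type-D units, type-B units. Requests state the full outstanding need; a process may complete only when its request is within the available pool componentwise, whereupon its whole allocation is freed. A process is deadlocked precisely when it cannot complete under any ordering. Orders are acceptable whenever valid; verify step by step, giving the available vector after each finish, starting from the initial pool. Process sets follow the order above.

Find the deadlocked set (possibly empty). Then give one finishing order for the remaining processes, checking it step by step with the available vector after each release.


No process is deadlocked.
Key observation: J3 fits the free pool immediately, and its release cascades until everyone finishes.
One completion order for the rest: J3, J5, J9, J1, J7. Walking it through:
  pool = (0, 0, 2)
  J3 needs (0, 0, 0) <= (0, 0, 2) -> finishes; pool += (1, 2, 0) = (1, 2, 2)
  J5 needs (1, 1, 1) <= (1, 2, 2) -> finishes; pool += (1, 1, 0) = (2, 3, 2)
  J9 needs (1, 1, 1) <= (2, 3, 2) -> finishes; pool += (0, 2, 2) = (2, 5, 4)
  J1 needs (2, 5, 3) <= (2, 5, 4) -> finishes; pool += (1, 1, 0) = (3, 6, 4)
  J7 needs (1, 6, 3) <= (3, 6, 4) -> finishes; pool += (1, 0, 0) = (4, 6, 4)


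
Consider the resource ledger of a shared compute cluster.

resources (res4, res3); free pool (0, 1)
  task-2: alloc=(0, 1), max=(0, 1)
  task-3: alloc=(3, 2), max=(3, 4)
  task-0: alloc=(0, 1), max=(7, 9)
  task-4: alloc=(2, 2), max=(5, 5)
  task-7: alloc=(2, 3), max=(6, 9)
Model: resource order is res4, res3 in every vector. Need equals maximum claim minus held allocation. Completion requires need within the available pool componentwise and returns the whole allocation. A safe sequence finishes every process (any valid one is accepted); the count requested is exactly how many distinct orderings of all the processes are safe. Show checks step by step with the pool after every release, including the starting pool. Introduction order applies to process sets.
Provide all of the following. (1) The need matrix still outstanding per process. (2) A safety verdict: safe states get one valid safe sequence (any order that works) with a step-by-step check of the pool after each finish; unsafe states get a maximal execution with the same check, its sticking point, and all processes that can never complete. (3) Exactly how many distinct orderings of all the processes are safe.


(1) Outstanding need per process (order res4, res3):
  task-2: (0, 0)
  task-3: (0, 2)
  task-0: (7, 8)
  task-4: (3, 3)
  task-7: (4, 6)
(2) SAFE, for example via the order task-2, task-3, task-4, task-7, task-0.
Key observation: the order's first zero-slack moment is task-3 ((0, 2) needed, (0, 2) free — a requested resource with nothing to spare).
Walking it through:
  pool = (0, 1)
  task-2: need (0, 0) fits (0, 1); releases (0, 1), pool now (0, 2)
  task-3: need (0, 2) fits (0, 2); releases (3, 2), pool now (3, 4)
  task-4: need (3, 3) fits (3, 4); releases (2, 2), pool now (5, 6)
  task-7: need (4, 6) fits (5, 6); releases (2, 3), pool now (7, 9)
  task-0: need (7, 8) fits (7, 9); releases (0, 1), pool now (7, 10)
(3) Precisely 1 of the possible complete orderings is a safe sequence.


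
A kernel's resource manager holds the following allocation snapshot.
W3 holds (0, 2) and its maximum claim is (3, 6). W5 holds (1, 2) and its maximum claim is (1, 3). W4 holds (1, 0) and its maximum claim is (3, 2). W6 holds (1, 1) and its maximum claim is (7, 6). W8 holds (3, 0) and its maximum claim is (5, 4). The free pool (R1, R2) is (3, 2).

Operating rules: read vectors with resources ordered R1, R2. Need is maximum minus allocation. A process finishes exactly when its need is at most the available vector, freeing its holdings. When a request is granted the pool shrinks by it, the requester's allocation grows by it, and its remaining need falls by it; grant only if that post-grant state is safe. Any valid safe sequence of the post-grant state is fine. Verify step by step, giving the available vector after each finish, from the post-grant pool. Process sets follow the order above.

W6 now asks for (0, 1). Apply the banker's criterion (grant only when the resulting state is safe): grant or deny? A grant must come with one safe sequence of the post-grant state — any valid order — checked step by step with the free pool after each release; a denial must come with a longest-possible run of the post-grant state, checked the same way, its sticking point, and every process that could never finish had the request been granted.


DENY — the pretend-granted state is unsafe.
Key observation: W5, W4 can finish, but then (5, 3) is all there is, and the blocked group's R2 demands exceed it.
Pretend the grant happened; the run W5, W4 goes as far as possible. Walking it through:
  pool = (3, 1)
  run W5 (needs (0, 1), free (3, 1)); after release of (1, 2) the pool is (4, 3)
  run W4 (needs (2, 2), free (4, 3)); after release of (1, 0) the pool is (5, 3)
  W3 still needs (3, 4) but only (5, 3) is free — short on R2
  W6 still needs (6, 4) but only (5, 3) is free — short on R1 and R2
  W8 still needs (2, 4) but only (5, 3) is free — short on R2
Processes that could never finish after the grant: W3, W6 and W8.


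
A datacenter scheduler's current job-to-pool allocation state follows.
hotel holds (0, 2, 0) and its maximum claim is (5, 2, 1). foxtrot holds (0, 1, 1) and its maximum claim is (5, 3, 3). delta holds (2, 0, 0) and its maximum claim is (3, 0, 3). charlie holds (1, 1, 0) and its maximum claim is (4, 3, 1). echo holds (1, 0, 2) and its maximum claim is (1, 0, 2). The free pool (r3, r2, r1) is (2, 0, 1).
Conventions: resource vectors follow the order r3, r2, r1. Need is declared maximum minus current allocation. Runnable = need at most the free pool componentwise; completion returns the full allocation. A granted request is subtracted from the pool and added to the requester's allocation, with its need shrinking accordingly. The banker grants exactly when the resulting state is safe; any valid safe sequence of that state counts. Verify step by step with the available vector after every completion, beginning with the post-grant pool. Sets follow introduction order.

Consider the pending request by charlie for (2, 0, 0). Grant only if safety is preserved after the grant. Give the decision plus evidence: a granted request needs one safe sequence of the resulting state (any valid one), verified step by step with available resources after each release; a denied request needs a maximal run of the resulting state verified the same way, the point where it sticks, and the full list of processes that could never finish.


DENY: after the grant no complete ordering would exist.
Key observation: after echo, delta the pool peaks at (3, 0, 3), and each blocked process is short somewhere: hotel on r3; foxtrot on r3, r2; charlie on r2.
After a pretend grant, a maximal execution: echo, delta — then nothing else fits. Walking it through:
  pool = (0, 0, 1)
  echo: need (0, 0, 0) fits (0, 0, 1); releases (1, 0, 2), pool now (1, 0, 3)
  delta: need (1, 0, 3) fits (1, 0, 3); releases (2, 0, 0), pool now (3, 0, 3)
  blocked: hotel wants (5, 0, 1), pool (3, 0, 3) — not enough r3
  blocked: foxtrot wants (5, 2, 2), pool (3, 0, 3) — not enough r3 and r2
  blocked: charlie wants (1, 2, 1), pool (3, 0, 3) — not enough r2
Post-grant, the permanently blocked set is hotel, foxtrot and charlie.


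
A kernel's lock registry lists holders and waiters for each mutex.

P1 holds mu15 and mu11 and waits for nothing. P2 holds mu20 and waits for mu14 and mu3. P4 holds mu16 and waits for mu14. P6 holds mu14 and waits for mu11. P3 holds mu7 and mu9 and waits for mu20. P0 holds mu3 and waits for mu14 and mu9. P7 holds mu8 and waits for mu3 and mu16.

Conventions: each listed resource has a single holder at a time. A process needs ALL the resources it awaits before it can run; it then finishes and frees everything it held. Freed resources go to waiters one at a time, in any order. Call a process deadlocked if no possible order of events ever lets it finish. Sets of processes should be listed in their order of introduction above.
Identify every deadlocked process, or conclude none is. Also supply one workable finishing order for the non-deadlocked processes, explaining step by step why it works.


Deadlocked set: P2, P3, P0 and P7.
Key observation: the wait chain closes on itself along P2 -> P0 -> P3 -> P2; P7 waits into the deadlock from upstream.
One completion order for the rest: P1, P6, P4.
Check, step by step:
  P1 waits on nothing -> runs at once and releases mu15 and mu11
  run P6 (all its waits — mu11 — are resolved); releases mu14
  run P4 (all its waits — mu14 — are resolved); releases mu16


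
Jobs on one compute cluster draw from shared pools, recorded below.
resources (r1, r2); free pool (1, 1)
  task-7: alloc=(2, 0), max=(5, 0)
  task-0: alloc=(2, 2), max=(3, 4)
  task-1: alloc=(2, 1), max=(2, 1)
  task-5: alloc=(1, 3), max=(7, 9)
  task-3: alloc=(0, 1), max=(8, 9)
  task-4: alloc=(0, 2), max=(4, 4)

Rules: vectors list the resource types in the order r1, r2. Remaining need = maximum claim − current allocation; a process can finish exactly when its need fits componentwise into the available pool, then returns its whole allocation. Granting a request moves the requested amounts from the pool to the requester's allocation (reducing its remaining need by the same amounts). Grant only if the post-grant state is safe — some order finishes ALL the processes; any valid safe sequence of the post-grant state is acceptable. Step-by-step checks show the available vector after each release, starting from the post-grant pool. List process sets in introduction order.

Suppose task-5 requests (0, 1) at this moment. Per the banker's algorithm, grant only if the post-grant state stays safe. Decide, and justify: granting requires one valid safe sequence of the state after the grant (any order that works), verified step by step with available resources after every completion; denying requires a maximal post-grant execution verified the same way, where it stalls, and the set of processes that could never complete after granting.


DENY: after the grant no complete ordering would exist.
Key observation: after task-1, task-7 complete, (5, 1) is the best the pool ever gets, yet each leftover process wants more r2.
Pretend the grant happened; the run task-1, task-7 goes as far as possible. Verifying each step:
  pool = (1, 0)
  task-1: need (0, 0) fits (1, 0); releases (2, 1), pool now (3, 1)
  task-7: need (3, 0) fits (3, 1); releases (2, 0), pool now (5, 1)
  task-0 still needs (1, 2) but only (5, 1) is free — short on r2
  task-5 still needs (6, 5) but only (5, 1) is free — short on r1 and r2
  task-3 still needs (8, 8) but only (5, 1) is free — short on r1 and r2
  task-4 still needs (4, 2) but only (5, 1) is free — short on r2
Processes that could never finish after the grant: task-0, task-5, task-3 and task-4.


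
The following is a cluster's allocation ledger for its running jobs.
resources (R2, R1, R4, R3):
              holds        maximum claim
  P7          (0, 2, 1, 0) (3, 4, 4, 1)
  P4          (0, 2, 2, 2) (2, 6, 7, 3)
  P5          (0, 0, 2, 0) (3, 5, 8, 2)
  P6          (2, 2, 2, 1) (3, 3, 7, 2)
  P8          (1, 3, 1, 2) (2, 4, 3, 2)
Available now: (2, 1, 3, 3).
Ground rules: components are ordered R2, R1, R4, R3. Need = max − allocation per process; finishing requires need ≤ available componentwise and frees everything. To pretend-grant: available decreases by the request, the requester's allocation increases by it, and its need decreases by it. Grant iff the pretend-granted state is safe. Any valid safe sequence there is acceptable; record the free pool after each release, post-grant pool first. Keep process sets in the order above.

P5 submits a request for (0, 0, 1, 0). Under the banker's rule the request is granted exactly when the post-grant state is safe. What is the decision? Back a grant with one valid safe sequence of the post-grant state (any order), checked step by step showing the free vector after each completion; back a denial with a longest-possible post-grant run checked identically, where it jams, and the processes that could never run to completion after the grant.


DENY. Granting would leave the state unsafe.
Key observation: once P8, P7 finish, the pool peaks at (3, 6, 4, 5) — and every remaining process still needs more R4 than that.
Pretend the grant happened; the run P8, P7 goes as far as possible. Walking it through:
  pool = (2, 1, 2, 3)
  P8: need (1, 1, 2, 0) fits (2, 1, 2, 3); releases (1, 3, 1, 2), pool now (3, 4, 3, 5)
  P7: need (3, 2, 3, 1) fits (3, 4, 3, 5); releases (0, 2, 1, 0), pool now (3, 6, 4, 5)
  P4 still needs (2, 4, 5, 1) but only (3, 6, 4, 5) is free — short on R4
  P5 still needs (3, 5, 5, 2) but only (3, 6, 4, 5) is free — short on R4
  P6 still needs (1, 1, 5, 1) but only (3, 6, 4, 5) is free — short on R4
Had the request been granted, P4, P5 and P6 could never finish.


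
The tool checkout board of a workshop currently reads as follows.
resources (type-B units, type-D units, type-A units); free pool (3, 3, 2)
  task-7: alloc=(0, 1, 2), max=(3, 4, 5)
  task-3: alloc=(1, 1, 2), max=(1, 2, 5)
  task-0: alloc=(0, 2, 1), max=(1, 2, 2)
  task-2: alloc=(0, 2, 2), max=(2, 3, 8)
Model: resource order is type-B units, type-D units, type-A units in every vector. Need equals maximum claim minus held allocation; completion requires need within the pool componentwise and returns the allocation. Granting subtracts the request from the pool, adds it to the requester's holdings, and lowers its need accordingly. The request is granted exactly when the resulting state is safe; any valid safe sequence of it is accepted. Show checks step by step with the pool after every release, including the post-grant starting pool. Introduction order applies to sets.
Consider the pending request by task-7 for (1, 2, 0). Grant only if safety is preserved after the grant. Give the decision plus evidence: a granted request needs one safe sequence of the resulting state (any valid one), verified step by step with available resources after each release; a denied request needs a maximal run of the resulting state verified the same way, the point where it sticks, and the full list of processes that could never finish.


GRANT — the state after the grant stays safe, e.g. via task-0, task-7, task-3, task-2.
Key observation: with (2, 1, 2) left after the transfer, task-0 can run at once — the state stays safe.
Verifying the post-grant state step by step:
  pool = (2, 1, 2)
  task-0 needs (1, 0, 1) <= (2, 1, 2) -> finishes; pool += (0, 2, 1) = (2, 3, 3)
  task-7 needs (2, 1, 3) <= (2, 3, 3) -> finishes; pool += (1, 3, 2) = (3, 6, 5)
  task-3 needs (0, 1, 3) <= (3, 6, 5) -> finishes; pool += (1, 1, 2) = (4, 7, 7)
  task-2 needs (2, 1, 6) <= (4, 7, 7) -> finishes; pool += (0, 2, 2) = (4, 9, 9)


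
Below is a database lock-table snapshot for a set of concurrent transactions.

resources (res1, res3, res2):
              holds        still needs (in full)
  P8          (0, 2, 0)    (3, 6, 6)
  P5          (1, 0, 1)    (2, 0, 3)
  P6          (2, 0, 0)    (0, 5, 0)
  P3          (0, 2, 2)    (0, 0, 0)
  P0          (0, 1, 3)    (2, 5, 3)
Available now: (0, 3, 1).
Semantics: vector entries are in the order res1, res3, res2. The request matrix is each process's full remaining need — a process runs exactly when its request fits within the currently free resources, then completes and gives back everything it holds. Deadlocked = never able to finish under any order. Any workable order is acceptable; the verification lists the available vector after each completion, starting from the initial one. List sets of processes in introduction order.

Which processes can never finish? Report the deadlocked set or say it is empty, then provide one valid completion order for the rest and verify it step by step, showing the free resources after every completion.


Nothing here is deadlocked.
Key observation: the pool covers P3 at once, and every later process fits after earlier releases.
A valid finishing order for the others: P3, P6, P0, P5, P8. Step-by-step check:
  pool = (0, 3, 1)
  run P3 (needs (0, 0, 0), free (0, 3, 1)); after release of (0, 2, 2) the pool is (0, 5, 3)
  run P6 (needs (0, 5, 0), free (0, 5, 3)); after release of (2, 0, 0) the pool is (2, 5, 3)
  run P0 (needs (2, 5, 3), free (2, 5, 3)); after release of (0, 1, 3) the pool is (2, 6, 6)
  run P5 (needs (2, 0, 3), free (2, 6, 6)); after release of (1, 0, 1) the pool is (3, 6, 7)
  run P8 (needs (3, 6, 6), free (3, 6, 7)); after release of (0, 2, 0) the pool is (3, 8, 7)


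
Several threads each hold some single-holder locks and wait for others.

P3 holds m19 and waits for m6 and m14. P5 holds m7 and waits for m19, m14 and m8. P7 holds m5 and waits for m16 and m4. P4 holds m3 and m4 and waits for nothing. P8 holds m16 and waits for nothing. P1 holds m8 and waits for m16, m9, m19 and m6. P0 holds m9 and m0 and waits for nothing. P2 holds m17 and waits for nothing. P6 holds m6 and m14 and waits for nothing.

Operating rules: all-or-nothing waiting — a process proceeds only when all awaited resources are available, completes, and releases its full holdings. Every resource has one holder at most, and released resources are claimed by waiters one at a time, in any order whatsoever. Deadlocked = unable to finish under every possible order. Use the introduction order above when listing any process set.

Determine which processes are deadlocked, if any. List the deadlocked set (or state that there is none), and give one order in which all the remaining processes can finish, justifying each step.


Nothing here is deadlocked.
Key observation: there is no circular wait here — follow any chain and it reaches a process that is free to run now.
The rest can finish in the order P4, P0, P2, P6, P3, P8, P7, P1, P5.
Walking it through:
  run P4 (it waits on nothing); releases m3 and m4
  run P0 (it waits on nothing); releases m9 and m0
  run P2 (it waits on nothing); releases m17
  run P6 (it waits on nothing); releases m6 and m14
  run P3 (all its waits — m6 and m14 — are resolved); releases m19
  run P8 (it waits on nothing); releases m16
  run P7 (all its waits — m16 and m4 — are resolved); releases m5
  run P1 (all its waits — m16, m9, m19 and m6 — are resolved); releases m8
  run P5 (all its waits — m19, m14 and m8 — are resolved); releases m7
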